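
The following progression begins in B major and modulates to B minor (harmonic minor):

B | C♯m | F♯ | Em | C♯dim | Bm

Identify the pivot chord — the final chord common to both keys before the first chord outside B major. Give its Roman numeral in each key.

F♯ — V in B major, V in B minor

Chords diatonic to B major: B, C♯m, D♯m, E, F♯, G♯m, A♯dim.
Reading the progression, the first chord not in that set is Em, so the modulation leaves B major there.
The chord immediately before Em is F♯, which is diatonic to both keys: V in B major and V in B minor.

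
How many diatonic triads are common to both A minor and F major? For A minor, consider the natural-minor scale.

4

Diatonic triads of A minor (natural minor): Am (i), Bdim (ii°), C (III), Dm (iv), Em (v), F (VI), G (VII).
Diatonic triads of F major: F (I), Gm (ii), Am (iii), B♭ (IV), C (V), Dm (vi), Edim (vii°).
Matching root and quality in both lists: Am, C, Dm, F.
That gives 4 common triads.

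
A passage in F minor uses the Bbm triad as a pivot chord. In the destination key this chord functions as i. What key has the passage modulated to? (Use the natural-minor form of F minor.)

Bb minor

The numeral i denotes a minor triad on scale degree 1. With Bb on degree 1, the tonic of the new key is Bb.
Degree 1 carries a minor triad in minor keys, so the destination is Bb minor.
Check: the diatonic triads of Bb minor (natural minor) are Bbm (i), Cdim (ii°), Db (III), Ebm (iv), Fm (v), Gb (VI), Ab (VII) — Bbm is indeed i.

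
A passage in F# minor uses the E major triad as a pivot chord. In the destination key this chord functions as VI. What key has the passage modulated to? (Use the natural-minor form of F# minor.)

G# minor

The numeral VI denotes a major triad on scale degree 6. With E on degree 6, the tonic of the new key is G#.
Degree 6 carries a major triad in minor keys, so the destination is G# minor.
Check: the diatonic triads of G# minor (natural minor) are G#m (i), A#dim (ii°), B (III), C#m (iv), D#m (v), E (VI), F# (VII) — E major is indeed VI.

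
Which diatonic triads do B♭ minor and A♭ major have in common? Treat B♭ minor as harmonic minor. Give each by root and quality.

Triads in B♭ minor (harmonic minor): B♭ minor (i), C diminished (ii°), D♭ augmented (III+), E♭ minor (iv), F major (V), G♭ major (VI), A diminished (vii°).
Triads in A♭ major: A♭ major (I), B♭ minor (ii), C minor (iii), D♭ major (IV), E♭ major (V), F minor (vi), G diminished (vii°).
Shared triads with their functions: B♭ minor (i in B♭ minor, ii in A♭ major).

B♭m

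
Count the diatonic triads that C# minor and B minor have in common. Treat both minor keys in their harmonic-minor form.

0

Diatonic triads of C# minor (harmonic minor): C# minor (i), D# diminished (ii°), E augmented (III+), F# minor (iv), G# major (V), A major (VI), B# diminished (vii°).
Diatonic triads of B minor (harmonic minor): B minor (i), C# diminished (ii°), D augmented (III+), E minor (iv), F# major (V), G major (VI), A# diminished (vii°).
No triad has the same root and quality in both keys.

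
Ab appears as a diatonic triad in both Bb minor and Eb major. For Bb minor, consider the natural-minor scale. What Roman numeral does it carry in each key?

VII in Bb minor; IV in Eb major

The scale of Bb minor (natural minor) is Bb C Db Eb F Gb Ab; Ab is degree 7, and the triad built there (Ab-C-Eb) is major, so it is VII.
The scale of Eb major is Eb F G Ab Bb C D; Ab is degree 4, and the triad built there (Ab-C-Eb) is major, so it is IV.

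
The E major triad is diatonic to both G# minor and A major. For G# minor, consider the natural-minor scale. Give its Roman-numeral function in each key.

VI in G# minor; V in A major

The scale of G# minor (natural minor) is G# A# B C# D# E F#; E is degree 6, and the triad built there (E-G#-B) is major, so it is VI.
The scale of A major is A B C# D E F# G#; E is degree 5, and the triad built there (E-G#-B) is major, so it is V.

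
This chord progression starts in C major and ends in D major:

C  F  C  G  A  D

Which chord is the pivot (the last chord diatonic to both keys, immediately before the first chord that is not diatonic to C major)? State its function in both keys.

Chords diatonic to C major: C, Dm, Em, F, G, Am, Bdim.
Reading the progression, the first chord not in that set is A, so the modulation leaves C major there.
The chord immediately before A is G, which is diatonic to both keys: V in C major and IV in D major.

G — V in C major, IV in D major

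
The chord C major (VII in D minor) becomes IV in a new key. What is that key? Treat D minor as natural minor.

The numeral IV denotes a major triad on scale degree 4. With C on degree 4, the tonic of the new key is G.
Degree 4 carries a major triad in major keys, so the destination is G major.
Check: the diatonic triads of G major are G (I), Am (ii), Bm (iii), C (IV), D (V), Em (vi), F#dim (vii°) — C major is indeed IV.

G major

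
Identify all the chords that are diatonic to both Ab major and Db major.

Triads in Ab major: Ab (I), Bbm (ii), Cm (iii), Db (IV), Eb (V), Fm (vi), Gdim (vii°).
Triads in Db major: Db (I), Ebm (ii), Fm (iii), Gb (IV), Ab (V), Bbm (vi), Cdim (vii°).
Shared triads with their functions: Ab (I in Ab major, V in Db major); Bbm (ii in Ab major, vi in Db major); Db (IV in Ab major, I in Db major); Fm (vi in Ab major, iii in Db major).

Ab, Bbm, Db, Fm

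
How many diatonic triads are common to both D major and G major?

Diatonic triads of D major: D (I), Em (ii), F#m (iii), G (IV), A (V), Bm (vi), C#dim (vii°).
Diatonic triads of G major: G (I), Am (ii), Bm (iii), C (IV), D (V), Em (vi), F#dim (vii°).
Matching root and quality in both lists: D, Em, G, Bm.
That gives 4 common triads.

4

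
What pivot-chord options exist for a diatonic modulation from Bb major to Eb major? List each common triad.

Triads in Bb major: Bb major (I), C minor (ii), D minor (iii), Eb major (IV), F major (V), G minor (vi), A diminished (vii°).
Triads in Eb major: Eb major (I), F minor (ii), G minor (iii), Ab major (IV), Bb major (V), C minor (vi), D diminished (vii°).
Shared triads with their functions: Bb major (I in Bb major, V in Eb major); C minor (ii in Bb major, vi in Eb major); Eb major (IV in Bb major, I in Eb major); G minor (vi in Bb major, iii in Eb major).

Bb, Cm, Eb, Gm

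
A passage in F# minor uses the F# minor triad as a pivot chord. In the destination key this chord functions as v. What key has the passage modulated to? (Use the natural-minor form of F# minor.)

B minor

The numeral v denotes a minor triad on scale degree 5. With F# on degree 5, the tonic of the new key is B.
Degree 5 carries a minor triad in natural-minor keys, so the destination is B minor.
Check: the diatonic triads of B minor (natural minor) are Bm (i), C#dim (ii°), D (III), Em (iv), F#m (v), G (VI), A (VII) — F# minor is indeed v.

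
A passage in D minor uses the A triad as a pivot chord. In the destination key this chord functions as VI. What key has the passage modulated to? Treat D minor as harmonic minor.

C# minor

The numeral VI denotes a major triad on scale degree 6. With A on degree 6, the tonic of the new key is C#.
Degree 6 carries a major triad in minor keys, so the destination is C# minor.
Check: the diatonic triads of C# minor (natural minor) are C#m (i), D#dim (ii°), E (III), F#m (iv), G#m (v), A (VI), B (VII) — A is indeed VI.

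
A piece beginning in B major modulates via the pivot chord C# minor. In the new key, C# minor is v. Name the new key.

F# minor

The numeral v denotes a minor triad on scale degree 5. With C# on degree 5, the tonic of the new key is F#.
Degree 5 carries a minor triad in natural-minor keys, so the destination is F# minor.
Check: the diatonic triads of F# minor (natural minor) are F#m (i), G#dim (ii°), A (III), Bm (iv), C#m (v), D (VI), E (VII) — C# minor is indeed v.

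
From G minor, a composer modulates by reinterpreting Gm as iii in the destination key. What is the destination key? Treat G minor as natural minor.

The numeral iii denotes a minor triad on scale degree 3. With G on degree 3, the tonic of the new key is Eb.
Degree 3 carries a minor triad in major keys, so the destination is Eb major.
Check: the diatonic triads of Eb major are Eb (I), Fm (ii), Gm (iii), Ab (IV), Bb (V), Cm (vi), Ddim (vii°) — Gm is indeed iii.

Eb major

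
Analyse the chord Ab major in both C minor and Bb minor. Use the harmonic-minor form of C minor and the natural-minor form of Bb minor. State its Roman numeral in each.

VI in C minor; VII in Bb minor

The scale of C minor (harmonic minor) is C D Eb F G Ab B; Ab is degree 6, and the triad built there (Ab-C-Eb) is major, so it is VI.
The scale of Bb minor (natural minor) is Bb C Db Eb F Gb Ab; Ab is degree 7, and the triad built there (Ab-C-Eb) is major, so it is VII.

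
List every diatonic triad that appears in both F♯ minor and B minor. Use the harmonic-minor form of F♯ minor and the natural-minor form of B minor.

F♯m, Bm, D

Triads in F♯ minor (harmonic minor): F♯m (i), G♯dim (ii°), Aaug (III+), Bm (iv), C♯ (V), D (VI), E♯dim (vii°).
Triads in B minor (natural minor): Bm (i), C♯dim (ii°), D (III), Em (iv), F♯m (v), G (VI), A (VII).
Shared triads with their functions: F♯m (i in F♯ minor, v in B minor); Bm (iv in F♯ minor, i in B minor); D (VI in F♯ minor, III in B minor).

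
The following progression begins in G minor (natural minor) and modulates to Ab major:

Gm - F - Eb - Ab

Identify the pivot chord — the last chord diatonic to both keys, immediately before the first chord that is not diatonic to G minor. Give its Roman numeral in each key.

Eb — VI in G minor, V in Ab major

Chords diatonic to G minor: Gm, Adim, Bb, Cm, Dm, Eb, F.
Reading the progression, the first chord not in that set is Ab, so the modulation leaves G minor there.
The chord immediately before Ab is Eb, which is diatonic to both keys: VI in G minor and V in Ab major.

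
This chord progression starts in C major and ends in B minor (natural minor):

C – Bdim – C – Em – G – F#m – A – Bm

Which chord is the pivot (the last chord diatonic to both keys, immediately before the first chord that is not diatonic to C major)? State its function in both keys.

Chords diatonic to C major: C, Dm, Em, F, G, Am, Bdim.
Reading the progression, the first chord not in that set is F#m, so the modulation leaves C major there.
The chord immediately before F#m is G, which is diatonic to both keys: V in C major and VI in B minor.

G — V in C major, VI in B minor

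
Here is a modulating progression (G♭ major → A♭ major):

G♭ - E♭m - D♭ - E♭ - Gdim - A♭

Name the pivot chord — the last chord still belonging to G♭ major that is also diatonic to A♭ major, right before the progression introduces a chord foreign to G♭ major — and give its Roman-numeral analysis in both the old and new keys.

D♭ — V in G♭ major, IV in A♭ major

Chords diatonic to G♭ major: G♭, A♭m, B♭m, C♭, D♭, E♭m, Fdim.
Reading the progression, the first chord not in that set is E♭, so the modulation leaves G♭ major there.
The chord immediately before E♭ is D♭, which is diatonic to both keys: V in G♭ major and IV in A♭ major.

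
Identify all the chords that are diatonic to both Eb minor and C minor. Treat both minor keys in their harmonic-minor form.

Triads in Eb minor (harmonic minor): Ebm (i), Fdim (ii°), Gbaug (III+), Abm (iv), Bb (V), Cb (VI), Ddim (vii°).
Triads in C minor (harmonic minor): Cm (i), Ddim (ii°), Ebaug (III+), Fm (iv), G (V), Ab (VI), Bdim (vii°).
Shared triads with their functions: Ddim (vii° in Eb minor, ii° in C minor).

Ddim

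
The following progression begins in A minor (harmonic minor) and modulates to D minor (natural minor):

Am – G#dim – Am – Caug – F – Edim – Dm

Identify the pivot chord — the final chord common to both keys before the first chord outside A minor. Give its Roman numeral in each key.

Chords diatonic to A minor: Am, Bdim, Caug, Dm, E, F, G#dim.
Reading the progression, the first chord not in that set is Edim, so the modulation leaves A minor there.
The chord immediately before Edim is F, which is diatonic to both keys: VI in A minor and III in D minor.

F — VI in A minor, III in D minor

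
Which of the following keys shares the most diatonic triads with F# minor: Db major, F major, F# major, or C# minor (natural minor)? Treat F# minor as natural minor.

Triads of F# minor (natural minor): F# minor (i), G# diminished (ii°), A major (III), B minor (iv), C# minor (v), D major (VI), E major (VII).
Db major shares 0: none.
F major shares 0: none.
F# major shares 0: none.
C# minor (natural minor) shares 4: F#m, A, C#m, E.
The most common triads (4) are shared with C# minor.

C# minor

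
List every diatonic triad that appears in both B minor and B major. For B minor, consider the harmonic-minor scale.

Triads in B minor (harmonic minor): B minor (i), C# diminished (ii°), D augmented (III+), E minor (iv), F# major (V), G major (VI), A# diminished (vii°).
Triads in B major: B major (I), C# minor (ii), D# minor (iii), E major (IV), F# major (V), G# minor (vi), A# diminished (vii°).
Shared triads with their functions: F# major (V in B minor, V in B major); A# diminished (vii° in B minor, vii° in B major).

F#, A#dim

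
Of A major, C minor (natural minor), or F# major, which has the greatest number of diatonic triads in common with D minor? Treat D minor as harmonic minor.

C minor

Triads of D minor (harmonic minor): D minor (i), E diminished (ii°), F augmented (III+), G minor (iv), A major (V), Bb major (VI), C# diminished (vii°).
A major shares 1: A.
C minor (natural minor) shares 2: Gm, Bb.
F# major shares 0: none.
The most common triads (2) are shared with C minor.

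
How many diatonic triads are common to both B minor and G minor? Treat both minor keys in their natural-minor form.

0

Diatonic triads of B minor (natural minor): B minor (i), C♯ diminished (ii°), D major (III), E minor (iv), F♯ minor (v), G major (VI), A major (VII).
Diatonic triads of G minor (natural minor): G minor (i), A diminished (ii°), B♭ major (III), C minor (iv), D minor (v), E♭ major (VI), F major (VII).
No triad has the same root and quality in both keys.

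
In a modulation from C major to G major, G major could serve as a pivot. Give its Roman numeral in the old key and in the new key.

The scale of C major is C D E F G A B; G is degree 5, and the triad built there (G-B-D) is major, so it is V.
The scale of G major is G A B C D E F#; G is degree 1, and the triad built there (G-B-D) is major, so it is I.

V in C major; I in G major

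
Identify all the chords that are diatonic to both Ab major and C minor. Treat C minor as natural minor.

Ab, Cm, Eb, Fm

Triads in Ab major: Ab (I), Bbm (ii), Cm (iii), Db (IV), Eb (V), Fm (vi), Gdim (vii°).
Triads in C minor (natural minor): Cm (i), Ddim (ii°), Eb (III), Fm (iv), Gm (v), Ab (VI), Bb (VII).
Shared triads with their functions: Ab (I in Ab major, VI in C minor); Cm (iii in Ab major, i in C minor); Eb (V in Ab major, III in C minor); Fm (vi in Ab major, iv in C minor).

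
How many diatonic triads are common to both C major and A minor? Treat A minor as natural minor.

Diatonic triads of C major: C (I), Dm (ii), Em (iii), F (IV), G (V), Am (vi), Bdim (vii°).
Diatonic triads of A minor (natural minor): Am (i), Bdim (ii°), C (III), Dm (iv), Em (v), F (VI), G (VII).
Matching root and quality in both lists: C, Dm, Em, F, G, Am, Bdim.
That gives 7 common triads.

7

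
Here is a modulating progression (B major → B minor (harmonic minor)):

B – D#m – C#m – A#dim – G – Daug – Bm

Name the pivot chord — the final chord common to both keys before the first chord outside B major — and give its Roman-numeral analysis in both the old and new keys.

A#dim — vii° in B major, vii° in B minor

Chords diatonic to B major: B, C#m, D#m, E, F#, G#m, A#dim.
Reading the progression, the first chord not in that set is G, so the modulation leaves B major there.
The chord immediately before G is A#dim, which is diatonic to both keys: vii° in B major and vii° in B minor.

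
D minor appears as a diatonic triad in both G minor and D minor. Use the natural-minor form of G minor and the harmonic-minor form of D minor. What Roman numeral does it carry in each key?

The scale of G minor (natural minor) is G A Bb C D Eb F; D is degree 5, and the triad built there (D-F-A) is minor, so it is v.
The scale of D minor (harmonic minor) is D E F G A Bb C#; D is degree 1, and the triad built there (D-F-A) is minor, so it is i.

v in G minor; i in D minor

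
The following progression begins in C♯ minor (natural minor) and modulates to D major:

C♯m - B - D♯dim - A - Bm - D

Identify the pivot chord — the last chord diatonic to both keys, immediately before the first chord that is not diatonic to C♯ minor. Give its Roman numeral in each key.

A — VI in C♯ minor, V in D major

Chords diatonic to C♯ minor: C♯m, D♯dim, E, F♯m, G♯m, A, B.
Reading the progression, the first chord not in that set is Bm, so the modulation leaves C♯ minor there.
The chord immediately before Bm is A, which is diatonic to both keys: VI in C♯ minor and V in D major.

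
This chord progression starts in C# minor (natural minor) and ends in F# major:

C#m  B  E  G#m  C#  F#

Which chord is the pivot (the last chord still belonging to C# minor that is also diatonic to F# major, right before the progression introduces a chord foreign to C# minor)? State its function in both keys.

Chords diatonic to C# minor: C#m, D#dim, E, F#m, G#m, A, B.
Reading the progression, the first chord not in that set is C#, so the modulation leaves C# minor there.
The chord immediately before C# is G#m, which is diatonic to both keys: v in C# minor and ii in F# major.

G#m — v in C# minor, ii in F# major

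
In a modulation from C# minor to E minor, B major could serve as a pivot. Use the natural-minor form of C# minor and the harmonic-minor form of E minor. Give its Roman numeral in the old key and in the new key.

VII in C# minor; V in E minor

The scale of C# minor (natural minor) is C# D# E F# G# A B; B is degree 7, and the triad built there (B-D#-F#) is major, so it is VII.
The scale of E minor (harmonic minor) is E F# G A B C D#; B is degree 5, and the triad built there (B-D#-F#) is major, so it is V.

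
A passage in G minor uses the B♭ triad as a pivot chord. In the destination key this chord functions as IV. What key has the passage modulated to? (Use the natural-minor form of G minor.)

The numeral IV denotes a major triad on scale degree 4. With B♭ on degree 4, the tonic of the new key is F.
Degree 4 carries a major triad in major keys, so the destination is F major.
Check: the diatonic triads of F major are F (I), Gm (ii), Am (iii), B♭ (IV), C (V), Dm (vi), Edim (vii°) — B♭ is indeed IV.

F major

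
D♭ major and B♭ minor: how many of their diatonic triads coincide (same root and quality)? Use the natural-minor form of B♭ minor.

Diatonic triads of D♭ major: D♭ (I), E♭m (ii), Fm (iii), G♭ (IV), A♭ (V), B♭m (vi), Cdim (vii°).
Diatonic triads of B♭ minor (natural minor): B♭m (i), Cdim (ii°), D♭ (III), E♭m (iv), Fm (v), G♭ (VI), A♭ (VII).
Matching root and quality in both lists: D♭, E♭m, Fm, G♭, A♭, B♭m, Cdim.
That gives 7 common triads.

7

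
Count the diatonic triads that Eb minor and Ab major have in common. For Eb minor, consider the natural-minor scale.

2

Diatonic triads of Eb minor (natural minor): Eb minor (i), F diminished (ii°), Gb major (III), Ab minor (iv), Bb minor (v), Cb major (VI), Db major (VII).
Diatonic triads of Ab major: Ab major (I), Bb minor (ii), C minor (iii), Db major (IV), Eb major (V), F minor (vi), G diminished (vii°).
Matching root and quality in both lists: Bb minor, Db major.
That gives 2 common triads.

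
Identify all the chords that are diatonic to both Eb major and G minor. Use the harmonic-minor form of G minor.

Triads in Eb major: Eb (I), Fm (ii), Gm (iii), Ab (IV), Bb (V), Cm (vi), Ddim (vii°).
Triads in G minor (harmonic minor): Gm (i), Adim (ii°), Bbaug (III+), Cm (iv), D (V), Eb (VI), F#dim (vii°).
Shared triads with their functions: Eb (I in Eb major, VI in G minor); Gm (iii in Eb major, i in G minor); Cm (vi in Eb major, iv in G minor).

Eb, Gm, Cm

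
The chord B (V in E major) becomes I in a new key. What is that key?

B major

The numeral I denotes a major triad on scale degree 1. With B on degree 1, the tonic of the new key is B.
Degree 1 carries a major triad in major keys, so the destination is B major.
Check: the diatonic triads of B major are B (I), C♯m (ii), D♯m (iii), E (IV), F♯ (V), G♯m (vi), A♯dim (vii°) — B is indeed I.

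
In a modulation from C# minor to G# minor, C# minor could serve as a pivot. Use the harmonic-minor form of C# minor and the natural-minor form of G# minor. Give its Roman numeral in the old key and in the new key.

i in C# minor; iv in G# minor

The scale of C# minor (harmonic minor) is C# D# E F# G# A B#; C# is degree 1, and the triad built there (C#-E-G#) is minor, so it is i.
The scale of G# minor (natural minor) is G# A# B C# D# E F#; C# is degree 4, and the triad built there (C#-E-G#) is minor, so it is iv.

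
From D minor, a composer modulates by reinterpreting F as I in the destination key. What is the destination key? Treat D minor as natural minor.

The numeral I denotes a major triad on scale degree 1. With F on degree 1, the tonic of the new key is F.
Degree 1 carries a major triad in major keys, so the destination is F major.
Check: the diatonic triads of F major are F (I), Gm (ii), Am (iii), Bb (IV), C (V), Dm (vi), Edim (vii°) — F is indeed I.

F major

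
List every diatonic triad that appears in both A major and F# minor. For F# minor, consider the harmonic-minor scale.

Bm, D, F#m, G#dim

Triads in A major: A (I), Bm (ii), C#m (iii), D (IV), E (V), F#m (vi), G#dim (vii°).
Triads in F# minor (harmonic minor): F#m (i), G#dim (ii°), Aaug (III+), Bm (iv), C# (V), D (VI), E#dim (vii°).
Shared triads with their functions: Bm (ii in A major, iv in F# minor); D (IV in A major, VI in F# minor); F#m (vi in A major, i in F# minor); G#dim (vii° in A major, ii° in F# minor).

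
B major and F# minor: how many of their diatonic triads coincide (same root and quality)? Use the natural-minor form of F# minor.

Diatonic triads of B major: B major (I), C# minor (ii), D# minor (iii), E major (IV), F# major (V), G# minor (vi), A# diminished (vii°).
Diatonic triads of F# minor (natural minor): F# minor (i), G# diminished (ii°), A major (III), B minor (iv), C# minor (v), D major (VI), E major (VII).
Matching root and quality in both lists: C# minor, E major.
That gives 2 common triads.

2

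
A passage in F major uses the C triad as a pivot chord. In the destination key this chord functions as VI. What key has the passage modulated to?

The numeral VI denotes a major triad on scale degree 6. With C on degree 6, the tonic of the new key is E.
Degree 6 carries a major triad in minor keys, so the destination is E minor.
Check: the diatonic triads of E minor (natural minor) are Em (i), F#dim (ii°), G (III), Am (iv), Bm (v), C (VI), D (VII) — C is indeed VI.

E minor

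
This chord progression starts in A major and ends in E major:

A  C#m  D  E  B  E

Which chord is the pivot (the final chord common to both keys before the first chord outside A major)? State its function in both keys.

Chords diatonic to A major: A, Bm, C#m, D, E, F#m, G#dim.
Reading the progression, the first chord not in that set is B, so the modulation leaves A major there.
The chord immediately before B is E, which is diatonic to both keys: V in A major and I in E major.

E — V in A major, I in E major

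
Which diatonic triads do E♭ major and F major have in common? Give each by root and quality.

Triads in E♭ major: E♭ major (I), F minor (ii), G minor (iii), A♭ major (IV), B♭ major (V), C minor (vi), D diminished (vii°).
Triads in F major: F major (I), G minor (ii), A minor (iii), B♭ major (IV), C major (V), D minor (vi), E diminished (vii°).
Shared triads with their functions: G minor (iii in E♭ major, ii in F major); B♭ major (V in E♭ major, IV in F major).

Gm, B♭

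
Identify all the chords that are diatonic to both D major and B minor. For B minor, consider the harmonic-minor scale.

Triads in D major: D (I), Em (ii), F#m (iii), G (IV), A (V), Bm (vi), C#dim (vii°).
Triads in B minor (harmonic minor): Bm (i), C#dim (ii°), Daug (III+), Em (iv), F# (V), G (VI), A#dim (vii°).
Shared triads with their functions: Em (ii in D major, iv in B minor); G (IV in D major, VI in B minor); Bm (vi in D major, i in B minor); C#dim (vii° in D major, ii° in B minor).

Em, G, Bm, C#dim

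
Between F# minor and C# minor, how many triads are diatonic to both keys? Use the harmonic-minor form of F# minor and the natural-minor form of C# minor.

Diatonic triads of F# minor (harmonic minor): F#m (i), G#dim (ii°), Aaug (III+), Bm (iv), C# (V), D (VI), E#dim (vii°).
Diatonic triads of C# minor (natural minor): C#m (i), D#dim (ii°), E (III), F#m (iv), G#m (v), A (VI), B (VII).
Matching root and quality in both lists: F#m.
That gives 1 common triad.

1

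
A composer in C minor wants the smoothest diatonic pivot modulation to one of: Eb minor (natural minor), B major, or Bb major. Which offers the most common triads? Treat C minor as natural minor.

Bb major

Triads of C minor (natural minor): C minor (i), D diminished (ii°), Eb major (III), F minor (iv), G minor (v), Ab major (VI), Bb major (VII).
Eb minor (natural minor) shares 0: none.
B major shares 0: none.
Bb major shares 4: Cm, Eb, Gm, Bb.
The most common triads (4) are shared with Bb major.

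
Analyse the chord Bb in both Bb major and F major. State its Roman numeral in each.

The scale of Bb major is Bb C D Eb F G A; Bb is degree 1, and the triad built there (Bb-D-F) is major, so it is I.
The scale of F major is F G A Bb C D E; Bb is degree 4, and the triad built there (Bb-D-F) is major, so it is IV.

I in Bb major; IV in F major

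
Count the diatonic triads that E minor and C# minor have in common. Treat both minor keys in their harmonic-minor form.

1

Diatonic triads of E minor (harmonic minor): Em (i), F#dim (ii°), Gaug (III+), Am (iv), B (V), C (VI), D#dim (vii°).
Diatonic triads of C# minor (harmonic minor): C#m (i), D#dim (ii°), Eaug (III+), F#m (iv), G# (V), A (VI), B#dim (vii°).
Matching root and quality in both lists: D#dim.
That gives 1 common triad.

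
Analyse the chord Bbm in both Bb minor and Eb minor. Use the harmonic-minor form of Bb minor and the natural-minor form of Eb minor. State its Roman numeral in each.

The scale of Bb minor (harmonic minor) is Bb C Db Eb F Gb A; Bb is degree 1, and the triad built there (Bb-Db-F) is minor, so it is i.
The scale of Eb minor (natural minor) is Eb F Gb Ab Bb Cb Db; Bb is degree 5, and the triad built there (Bb-Db-F) is minor, so it is v.

i in Bb minor; v in Eb minor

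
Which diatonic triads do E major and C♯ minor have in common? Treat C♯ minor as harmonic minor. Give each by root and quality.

Triads in E major: E (I), F♯m (ii), G♯m (iii), A (IV), B (V), C♯m (vi), D♯dim (vii°).
Triads in C♯ minor (harmonic minor): C♯m (i), D♯dim (ii°), Eaug (III+), F♯m (iv), G♯ (V), A (VI), B♯dim (vii°).
Shared triads with their functions: F♯m (ii in E major, iv in C♯ minor); A (IV in E major, VI in C♯ minor); C♯m (vi in E major, i in C♯ minor); D♯dim (vii° in E major, ii° in C♯ minor).

F♯m, A, C♯m, D♯dim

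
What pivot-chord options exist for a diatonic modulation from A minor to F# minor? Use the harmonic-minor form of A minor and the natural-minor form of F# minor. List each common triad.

E, G#dim

Triads in A minor (harmonic minor): Am (i), Bdim (ii°), Caug (III+), Dm (iv), E (V), F (VI), G#dim (vii°).
Triads in F# minor (natural minor): F#m (i), G#dim (ii°), A (III), Bm (iv), C#m (v), D (VI), E (VII).
Shared triads with their functions: E (V in A minor, VII in F# minor); G#dim (vii° in A minor, ii° in F# minor).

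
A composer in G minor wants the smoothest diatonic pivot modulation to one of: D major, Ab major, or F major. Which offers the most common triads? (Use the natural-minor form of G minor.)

F major

Triads of G minor (natural minor): G minor (i), A diminished (ii°), Bb major (III), C minor (iv), D minor (v), Eb major (VI), F major (VII).
D major shares 0: none.
Ab major shares 2: Cm, Eb.
F major shares 4: Gm, Bb, Dm, F.
The most common triads (4) are shared with F major.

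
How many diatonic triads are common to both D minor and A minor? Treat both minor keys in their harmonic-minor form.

Diatonic triads of D minor (harmonic minor): D minor (i), E diminished (ii°), F augmented (III+), G minor (iv), A major (V), B♭ major (VI), C♯ diminished (vii°).
Diatonic triads of A minor (harmonic minor): A minor (i), B diminished (ii°), C augmented (III+), D minor (iv), E major (V), F major (VI), G♯ diminished (vii°).
Matching root and quality in both lists: D minor.
That gives 1 common triad.

1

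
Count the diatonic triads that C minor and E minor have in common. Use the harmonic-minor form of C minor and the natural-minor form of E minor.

1

Diatonic triads of C minor (harmonic minor): Cm (i), Ddim (ii°), E♭aug (III+), Fm (iv), G (V), A♭ (VI), Bdim (vii°).
Diatonic triads of E minor (natural minor): Em (i), F♯dim (ii°), G (III), Am (iv), Bm (v), C (VI), D (VII).
Matching root and quality in both lists: G.
That gives 1 common triad.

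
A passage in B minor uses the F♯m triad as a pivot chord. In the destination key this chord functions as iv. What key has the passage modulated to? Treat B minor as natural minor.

The numeral iv denotes a minor triad on scale degree 4. With F♯ on degree 4, the tonic of the new key is C♯.
Degree 4 carries a minor triad in minor keys, so the destination is C♯ minor.
Check: the diatonic triads of C♯ minor (natural minor) are C♯m (i), D♯dim (ii°), E (III), F♯m (iv), G♯m (v), A (VI), B (VII) — F♯m is indeed iv.

C♯ minor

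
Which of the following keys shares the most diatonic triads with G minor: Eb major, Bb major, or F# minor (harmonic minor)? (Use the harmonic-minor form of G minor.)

Triads of G minor (harmonic minor): G minor (i), A diminished (ii°), Bb augmented (III+), C minor (iv), D major (V), Eb major (VI), F# diminished (vii°).
Eb major shares 3: Gm, Cm, Eb.
Bb major shares 4: Gm, Adim, Cm, Eb.
F# minor (harmonic minor) shares 1: D.
The most common triads (4) are shared with Bb major.

Bb major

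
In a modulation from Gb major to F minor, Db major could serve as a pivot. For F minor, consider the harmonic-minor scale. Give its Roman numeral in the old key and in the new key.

The scale of Gb major is Gb Ab Bb Cb Db Eb F; Db is degree 5, and the triad built there (Db-F-Ab) is major, so it is V.
The scale of F minor (harmonic minor) is F G Ab Bb C Db E; Db is degree 6, and the triad built there (Db-F-Ab) is major, so it is VI.

V in Gb major; VI in F minor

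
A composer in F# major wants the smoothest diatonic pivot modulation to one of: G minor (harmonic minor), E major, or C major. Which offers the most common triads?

E major

Triads of F# major: F# major (I), G# minor (ii), A# minor (iii), B major (IV), C# major (V), D# minor (vi), E# diminished (vii°).
G minor (harmonic minor) shares 0: none.
E major shares 2: G#m, B.
C major shares 0: none.
The most common triads (2) are shared with E major.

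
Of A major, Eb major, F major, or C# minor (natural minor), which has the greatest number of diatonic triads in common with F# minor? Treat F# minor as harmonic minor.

A major

Triads of F# minor (harmonic minor): F# minor (i), G# diminished (ii°), A augmented (III+), B minor (iv), C# major (V), D major (VI), E# diminished (vii°).
A major shares 4: F#m, G#dim, Bm, D.
Eb major shares 0: none.
F major shares 0: none.
C# minor (natural minor) shares 1: F#m.
The most common triads (4) are shared with A major.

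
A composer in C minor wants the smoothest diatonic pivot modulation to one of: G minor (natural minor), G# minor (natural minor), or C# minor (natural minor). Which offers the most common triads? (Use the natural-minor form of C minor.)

Triads of C minor (natural minor): C minor (i), D diminished (ii°), Eb major (III), F minor (iv), G minor (v), Ab major (VI), Bb major (VII).
G minor (natural minor) shares 4: Cm, Eb, Gm, Bb.
G# minor (natural minor) shares 0: none.
C# minor (natural minor) shares 0: none.
The most common triads (4) are shared with G minor.

G minor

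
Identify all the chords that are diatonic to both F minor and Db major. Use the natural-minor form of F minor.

Fm, Ab, Bbm, Db

Triads in F minor (natural minor): Fm (i), Gdim (ii°), Ab (III), Bbm (iv), Cm (v), Db (VI), Eb (VII).
Triads in Db major: Db (I), Ebm (ii), Fm (iii), Gb (IV), Ab (V), Bbm (vi), Cdim (vii°).
Shared triads with their functions: Fm (i in F minor, iii in Db major); Ab (III in F minor, V in Db major); Bbm (iv in F minor, vi in Db major); Db (VI in F minor, I in Db major).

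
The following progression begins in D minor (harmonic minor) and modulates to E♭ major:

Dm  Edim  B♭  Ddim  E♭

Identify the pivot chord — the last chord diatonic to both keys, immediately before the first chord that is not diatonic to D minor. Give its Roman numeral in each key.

Chords diatonic to D minor: Dm, Edim, Faug, Gm, A, B♭, C♯dim.
Reading the progression, the first chord not in that set is Ddim, so the modulation leaves D minor there.
The chord immediately before Ddim is B♭, which is diatonic to both keys: VI in D minor and V in E♭ major.

B♭ — VI in D minor, V in E♭ major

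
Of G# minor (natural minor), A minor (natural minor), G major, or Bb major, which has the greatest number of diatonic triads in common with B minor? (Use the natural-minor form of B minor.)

G major

Triads of B minor (natural minor): Bm (i), C#dim (ii°), D (III), Em (iv), F#m (v), G (VI), A (VII).
G# minor (natural minor) shares 0: none.
A minor (natural minor) shares 2: Em, G.
G major shares 4: Bm, D, Em, G.
Bb major shares 0: none.
The most common triads (4) are shared with G major.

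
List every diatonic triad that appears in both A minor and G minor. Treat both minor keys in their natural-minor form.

Triads in A minor (natural minor): A minor (i), B diminished (ii°), C major (III), D minor (iv), E minor (v), F major (VI), G major (VII).
Triads in G minor (natural minor): G minor (i), A diminished (ii°), Bb major (III), C minor (iv), D minor (v), Eb major (VI), F major (VII).
Shared triads with their functions: D minor (iv in A minor, v in G minor); F major (VI in A minor, VII in G minor).

Dm, F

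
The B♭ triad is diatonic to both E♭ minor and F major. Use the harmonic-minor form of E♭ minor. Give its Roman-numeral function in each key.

The scale of E♭ minor (harmonic minor) is E♭ F G♭ A♭ B♭ C♭ D; B♭ is degree 5, and the triad built there (B♭-D-F) is major, so it is V.
The scale of F major is F G A B♭ C D E; B♭ is degree 4, and the triad built there (B♭-D-F) is major, so it is IV.

V in E♭ minor; IV in F major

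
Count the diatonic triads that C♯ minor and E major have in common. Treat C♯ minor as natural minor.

Diatonic triads of C♯ minor (natural minor): C♯m (i), D♯dim (ii°), E (III), F♯m (iv), G♯m (v), A (VI), B (VII).
Diatonic triads of E major: E (I), F♯m (ii), G♯m (iii), A (IV), B (V), C♯m (vi), D♯dim (vii°).
Matching root and quality in both lists: C♯m, D♯dim, E, F♯m, G♯m, A, B.
That gives 7 common triads.

7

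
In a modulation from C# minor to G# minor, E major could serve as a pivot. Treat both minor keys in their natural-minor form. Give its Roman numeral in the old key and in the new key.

The scale of C# minor (natural minor) is C# D# E F# G# A B; E is degree 3, and the triad built there (E-G#-B) is major, so it is III.
The scale of G# minor (natural minor) is G# A# B C# D# E F#; E is degree 6, and the triad built there (E-G#-B) is major, so it is VI.

III in C# minor; VI in G# minor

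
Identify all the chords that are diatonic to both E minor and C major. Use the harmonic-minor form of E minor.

Triads in E minor (harmonic minor): E minor (i), F♯ diminished (ii°), G augmented (III+), A minor (iv), B major (V), C major (VI), D♯ diminished (vii°).
Triads in C major: C major (I), D minor (ii), E minor (iii), F major (IV), G major (V), A minor (vi), B diminished (vii°).
Shared triads with their functions: E minor (i in E minor, iii in C major); A minor (iv in E minor, vi in C major); C major (VI in E minor, I in C major).

Em, Am, C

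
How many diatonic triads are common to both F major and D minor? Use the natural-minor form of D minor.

7

Diatonic triads of F major: F (I), Gm (ii), Am (iii), Bb (IV), C (V), Dm (vi), Edim (vii°).
Diatonic triads of D minor (natural minor): Dm (i), Edim (ii°), F (III), Gm (iv), Am (v), Bb (VI), C (VII).
Matching root and quality in both lists: F, Gm, Am, Bb, C, Dm, Edim.
That gives 7 common triads.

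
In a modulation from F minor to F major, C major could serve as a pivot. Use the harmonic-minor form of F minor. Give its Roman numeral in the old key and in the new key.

The scale of F minor (harmonic minor) is F G A♭ B♭ C D♭ E; C is degree 5, and the triad built there (C-E-G) is major, so it is V.
The scale of F major is F G A B♭ C D E; C is degree 5, and the triad built there (C-E-G) is major, so it is V.

V in F minor; V in F major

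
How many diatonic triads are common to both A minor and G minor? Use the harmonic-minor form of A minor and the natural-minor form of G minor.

2

Diatonic triads of A minor (harmonic minor): A minor (i), B diminished (ii°), C augmented (III+), D minor (iv), E major (V), F major (VI), G# diminished (vii°).
Diatonic triads of G minor (natural minor): G minor (i), A diminished (ii°), Bb major (III), C minor (iv), D minor (v), Eb major (VI), F major (VII).
Matching root and quality in both lists: D minor, F major.
That gives 2 common triads.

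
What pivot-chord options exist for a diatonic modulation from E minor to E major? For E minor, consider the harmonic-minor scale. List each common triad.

Triads in E minor (harmonic minor): Em (i), F#dim (ii°), Gaug (III+), Am (iv), B (V), C (VI), D#dim (vii°).
Triads in E major: E (I), F#m (ii), G#m (iii), A (IV), B (V), C#m (vi), D#dim (vii°).
Shared triads with their functions: B (V in E minor, V in E major); D#dim (vii° in E minor, vii° in E major).

B, D#dim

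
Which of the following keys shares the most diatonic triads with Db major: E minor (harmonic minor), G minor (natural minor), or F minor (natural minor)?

F minor

Triads of Db major: Db (I), Ebm (ii), Fm (iii), Gb (IV), Ab (V), Bbm (vi), Cdim (vii°).
E minor (harmonic minor) shares 0: none.
G minor (natural minor) shares 0: none.
F minor (natural minor) shares 4: Db, Fm, Ab, Bbm.
The most common triads (4) are shared with F minor.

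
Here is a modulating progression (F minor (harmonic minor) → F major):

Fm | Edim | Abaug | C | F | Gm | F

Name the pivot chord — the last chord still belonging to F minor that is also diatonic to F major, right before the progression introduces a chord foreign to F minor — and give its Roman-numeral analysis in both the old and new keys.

C — V in F minor, V in F major

Chords diatonic to F minor: Fm, Gdim, Abaug, Bbm, C, Db, Edim.
Reading the progression, the first chord not in that set is F, so the modulation leaves F minor there.
The chord immediately before F is C, which is diatonic to both keys: V in F minor and V in F major.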